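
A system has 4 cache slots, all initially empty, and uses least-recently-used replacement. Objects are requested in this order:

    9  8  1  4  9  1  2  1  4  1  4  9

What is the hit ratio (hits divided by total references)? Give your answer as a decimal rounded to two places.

0.58

9: fault, frames [9]
8: fault, frames [9, 8]
1: fault, frames [9, 8, 1]
4: fault, frames [9, 8, 1, 4]
9: hit
1: hit
2: fault, evict 8, frames [4, 9, 1, 2]
1: hit
4: hit
1: hit
4: hit
9: hit
Hits: 7 of 12 references → 7/12 = 0.5833.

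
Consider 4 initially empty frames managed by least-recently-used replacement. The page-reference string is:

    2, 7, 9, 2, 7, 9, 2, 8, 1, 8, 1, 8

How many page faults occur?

2: miss, frames {2}
7: miss, frames {2,7}
9: miss, frames {2,7,9}
2: hit
7: hit
9: hit
2: hit
8: miss, frames {7,9,2,8}
1: miss, evict 7, frames {9,2,8,1}
8: hit
1: hit
8: hit
Page faults: 5.

5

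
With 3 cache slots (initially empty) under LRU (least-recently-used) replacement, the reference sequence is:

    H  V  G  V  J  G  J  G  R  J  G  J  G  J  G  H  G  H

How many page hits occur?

12

H → miss, frames {H}
V → miss, frames {H,V}
G → miss, frames {H,V,G}
V → hit
J → miss, evict H, frames {G,V,J}
G → hit
J → hit
G → hit
R → miss, evict V, frames {J,G,R}
J → hit
G → hit
J → hit
G → hit
J → hit
G → hit
H → miss, evict R, frames {J,G,H}
G → hit
H → hit
Hits: 12.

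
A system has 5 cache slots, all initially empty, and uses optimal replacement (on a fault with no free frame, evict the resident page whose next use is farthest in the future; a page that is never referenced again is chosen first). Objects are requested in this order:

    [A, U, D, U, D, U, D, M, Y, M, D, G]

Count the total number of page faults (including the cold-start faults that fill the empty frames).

A: fault, frames {A}
U: fault, frames {A,U}
D: fault, frames {A,U,D}
U: hit
D: hit
U: hit
D: hit
M: fault, frames {A,U,D,M}
Y: fault, frames {A,U,D,M,Y}
M: hit
D: hit
G: fault, evict Y, frames {A,U,D,M,G}
Page faults: 6.

6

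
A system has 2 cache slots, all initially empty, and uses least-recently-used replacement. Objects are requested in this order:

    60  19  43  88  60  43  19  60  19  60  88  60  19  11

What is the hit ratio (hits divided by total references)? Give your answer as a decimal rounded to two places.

60: fault, frames [60]
19: fault, frames [60, 19]
43: fault, evict 60, frames [19, 43]
88: fault, evict 19, frames [43, 88]
60: fault, evict 43, frames [88, 60]
43: fault, evict 88, frames [60, 43]
19: fault, evict 60, frames [43, 19]
60: fault, evict 43, frames [19, 60]
19: hit
60: hit
88: fault, evict 19, frames [60, 88]
60: hit
19: fault, evict 88, frames [60, 19]
11: fault, evict 60, frames [19, 11]
Hits: 3 of 14 references → 3/14 = 0.2143.

0.21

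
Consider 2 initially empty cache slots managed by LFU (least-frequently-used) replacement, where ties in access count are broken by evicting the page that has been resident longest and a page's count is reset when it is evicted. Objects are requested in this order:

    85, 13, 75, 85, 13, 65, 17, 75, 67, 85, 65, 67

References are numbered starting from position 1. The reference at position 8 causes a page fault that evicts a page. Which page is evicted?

pos 1: 85 → miss, frames {85}
pos 2: 13 → miss, frames {85,13}
pos 3: 75 → miss, evict 85, frames {13,75}
pos 4: 85 → miss, evict 13, frames {75,85}
pos 5: 13 → miss, evict 75, frames {85,13}
pos 6: 65 → miss, evict 85, frames {13,65}
pos 7: 17 → miss, evict 13, frames {65,17}
pos 8: 75 → miss, evict 65, frames {17,75}
At position 8, page 65 is evicted.

65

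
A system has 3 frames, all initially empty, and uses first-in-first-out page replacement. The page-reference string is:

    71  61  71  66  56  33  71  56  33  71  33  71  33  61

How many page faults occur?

71 → fault, frames {71}
61 → fault, frames {71,61}
71 → hit
66 → fault, frames {71,61,66}
56 → fault, evict 71, frames {61,66,56}
33 → fault, evict 61, frames {66,56,33}
71 → fault, evict 66, frames {56,33,71}
56 → hit
33 → hit
71 → hit
33 → hit
71 → hit
33 → hit
61 → fault, evict 56, frames {33,71,61}
Page faults: 7.

7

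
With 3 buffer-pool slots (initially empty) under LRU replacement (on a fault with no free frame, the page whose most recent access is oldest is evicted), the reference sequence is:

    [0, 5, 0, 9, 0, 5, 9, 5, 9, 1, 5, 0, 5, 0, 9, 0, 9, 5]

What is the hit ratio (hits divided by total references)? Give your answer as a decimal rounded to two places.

0 -> fault, frames {0}
5 -> fault, frames {0,5}
0 -> hit
9 -> fault, frames {5,0,9}
0 -> hit
5 -> hit
9 -> hit
5 -> hit
9 -> hit
1 -> fault, evict 0, frames {5,9,1}
5 -> hit
0 -> fault, evict 9, frames {1,5,0}
5 -> hit
0 -> hit
9 -> fault, evict 1, frames {5,0,9}
0 -> hit
9 -> hit
5 -> hit
Hits: 12 of 18 references → 12/18 = 0.6667.

0.67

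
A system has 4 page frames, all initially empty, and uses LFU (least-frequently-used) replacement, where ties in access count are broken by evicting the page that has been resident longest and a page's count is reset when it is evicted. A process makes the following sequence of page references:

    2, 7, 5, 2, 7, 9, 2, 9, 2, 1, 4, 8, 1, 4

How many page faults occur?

2: fault, frames (2)
7: fault, frames (2 7)
5: fault, frames (2 7 5)
2: hit
7: hit
9: fault, frames (2 7 5 9)
2: hit
9: hit
2: hit
1: fault, evict 5, frames (2 7 9 1)
4: fault, evict 1, frames (2 7 9 4)
8: fault, evict 4, frames (2 7 9 8)
1: fault, evict 8, frames (2 7 9 1)
4: fault, evict 1, frames (2 7 9 4)
Page faults: 9.

9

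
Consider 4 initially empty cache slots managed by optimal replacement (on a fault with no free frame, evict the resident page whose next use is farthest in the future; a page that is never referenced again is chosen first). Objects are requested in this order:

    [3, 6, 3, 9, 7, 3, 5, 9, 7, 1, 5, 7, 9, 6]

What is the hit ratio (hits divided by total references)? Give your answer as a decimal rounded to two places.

0.50

3: fault, frames (3)
6: fault, frames (3 6)
3: hit
9: fault, frames (3 6 9)
7: fault, frames (3 6 9 7)
3: hit
5: fault, evict 3, frames (6 9 7 5)
9: hit
7: hit
1: fault, evict 6, frames (9 7 5 1)
5: hit
7: hit
9: hit
6: fault, evict 1, frames (9 7 5 6)
Hits: 7 of 14 references → 7/14 = 0.5000.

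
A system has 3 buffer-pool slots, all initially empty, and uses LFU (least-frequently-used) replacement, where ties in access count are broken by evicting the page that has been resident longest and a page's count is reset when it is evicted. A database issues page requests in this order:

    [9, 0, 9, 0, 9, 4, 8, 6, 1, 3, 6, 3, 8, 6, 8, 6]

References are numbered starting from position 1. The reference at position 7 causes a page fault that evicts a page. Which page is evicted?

pos 1: 9: fault, frames (9)
pos 2: 0: fault, frames (9 0)
pos 3: 9: hit
pos 4: 0: hit
pos 5: 9: hit
pos 6: 4: fault, frames (9 0 4)
pos 7: 8: fault, evict 4, frames (9 0 8)
At position 7, page 4 is evicted.

4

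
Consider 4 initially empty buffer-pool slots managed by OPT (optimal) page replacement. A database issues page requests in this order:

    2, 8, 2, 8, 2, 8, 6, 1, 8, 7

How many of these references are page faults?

2 → miss, frames [2]
8 → miss, frames [2, 8]
2 → hit
8 → hit
2 → hit
8 → hit
6 → miss, frames [2, 8, 6]
1 → miss, frames [2, 8, 6, 1]
8 → hit
7 → miss, evict 1, frames [2, 8, 6, 7]
Page faults: 5.

5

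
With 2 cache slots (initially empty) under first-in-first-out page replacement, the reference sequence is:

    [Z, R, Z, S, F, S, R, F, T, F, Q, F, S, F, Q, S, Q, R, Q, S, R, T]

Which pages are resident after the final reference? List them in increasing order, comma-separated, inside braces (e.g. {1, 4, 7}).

{R, T}

Z → miss, frames [Z]
R → miss, frames [Z, R]
Z → hit
S → miss, evict Z, frames [R, S]
F → miss, evict R, frames [S, F]
S → hit
R → miss, evict S, frames [F, R]
F → hit
T → miss, evict F, frames [R, T]
F → miss, evict R, frames [T, F]
Q → miss, evict T, frames [F, Q]
F → hit
S → miss, evict F, frames [Q, S]
F → miss, evict Q, frames [S, F]
Q → miss, evict S, frames [F, Q]
S → miss, evict F, frames [Q, S]
Q → hit
R → miss, evict Q, frames [S, R]
Q → miss, evict S, frames [R, Q]
S → miss, evict R, frames [Q, S]
R → miss, evict Q, frames [S, R]
T → miss, evict S, frames [R, T]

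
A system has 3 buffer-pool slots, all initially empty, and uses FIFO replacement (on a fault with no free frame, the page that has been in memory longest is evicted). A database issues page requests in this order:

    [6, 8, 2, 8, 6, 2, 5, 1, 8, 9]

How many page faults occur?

6 -> fault, frames [6]
8 -> fault, frames [6, 8]
2 -> fault, frames [6, 8, 2]
8 -> hit
6 -> hit
2 -> hit
5 -> fault, evict 6, frames [8, 2, 5]
1 -> fault, evict 8, frames [2, 5, 1]
8 -> fault, evict 2, frames [5, 1, 8]
9 -> fault, evict 5, frames [1, 8, 9]
Page faults: 7.

7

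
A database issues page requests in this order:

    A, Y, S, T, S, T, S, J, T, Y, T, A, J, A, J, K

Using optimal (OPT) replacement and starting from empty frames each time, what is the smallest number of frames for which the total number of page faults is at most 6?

4

f=1: 16 faults
f=2: 9 faults
f=3: 7 faults
f=4: 6 faults
f=5: 6 faults
f=6: 6 faults
Smallest f with faults ≤ 6 is 4.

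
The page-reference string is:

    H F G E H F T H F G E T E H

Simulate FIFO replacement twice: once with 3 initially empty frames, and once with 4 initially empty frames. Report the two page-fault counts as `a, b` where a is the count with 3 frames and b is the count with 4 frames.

10, 11

3 frames: F F F F F F F . . F F . . F → 10 faults.
4 frames: F F F F . . F F F F F F . F → 11 faults.
11 > 10: adding a frame increased faults — Belady's anomaly.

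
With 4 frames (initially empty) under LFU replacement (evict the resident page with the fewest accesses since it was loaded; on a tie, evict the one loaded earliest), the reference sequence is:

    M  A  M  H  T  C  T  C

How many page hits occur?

M -> fault, frames [M]
A -> fault, frames [M, A]
M -> hit
H -> fault, frames [M, A, H]
T -> fault, frames [M, A, H, T]
C -> fault, evict A, frames [M, H, T, C]
T -> hit
C -> hit
Hits: 3.

3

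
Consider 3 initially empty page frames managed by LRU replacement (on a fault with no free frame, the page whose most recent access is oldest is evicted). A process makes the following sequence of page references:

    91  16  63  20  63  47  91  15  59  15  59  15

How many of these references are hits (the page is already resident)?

4

91 → miss, frames [91]
16 → miss, frames [91, 16]
63 → miss, frames [91, 16, 63]
20 → miss, evict 91, frames [16, 63, 20]
63 → hit
47 → miss, evict 16, frames [20, 63, 47]
91 → miss, evict 20, frames [63, 47, 91]
15 → miss, evict 63, frames [47, 91, 15]
59 → miss, evict 47, frames [91, 15, 59]
15 → hit
59 → hit
15 → hit
Hits: 4.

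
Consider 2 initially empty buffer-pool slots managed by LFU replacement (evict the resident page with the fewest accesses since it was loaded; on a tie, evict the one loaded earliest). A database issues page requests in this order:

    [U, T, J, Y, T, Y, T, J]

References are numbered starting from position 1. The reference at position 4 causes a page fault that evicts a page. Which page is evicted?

pos 1: U: miss, frames [U]
pos 2: T: miss, frames [U, T]
pos 3: J: miss, evict U, frames [T, J]
pos 4: Y: miss, evict T, frames [J, Y]
At position 4, page T is evicted.

T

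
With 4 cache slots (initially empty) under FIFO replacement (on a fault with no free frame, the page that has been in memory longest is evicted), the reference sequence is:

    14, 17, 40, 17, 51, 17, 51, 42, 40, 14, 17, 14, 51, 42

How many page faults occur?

14 -> miss, frames {14}
17 -> miss, frames {14,17}
40 -> miss, frames {14,17,40}
17 -> hit
51 -> miss, frames {14,17,40,51}
17 -> hit
51 -> hit
42 -> miss, evict 14, frames {17,40,51,42}
40 -> hit
14 -> miss, evict 17, frames {40,51,42,14}
17 -> miss, evict 40, frames {51,42,14,17}
14 -> hit
51 -> hit
42 -> hit
Page faults: 7.

7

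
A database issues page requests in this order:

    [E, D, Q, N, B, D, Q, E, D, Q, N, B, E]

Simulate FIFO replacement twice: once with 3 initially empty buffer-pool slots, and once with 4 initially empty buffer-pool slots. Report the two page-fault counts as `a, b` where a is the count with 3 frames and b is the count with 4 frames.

3 frames: F F F F F F F F . . F F . → 10 faults.
4 frames: F F F F F . . F F F F F F → 11 faults.
11 > 10: adding a frame increased faults — Belady's anomaly.

10, 11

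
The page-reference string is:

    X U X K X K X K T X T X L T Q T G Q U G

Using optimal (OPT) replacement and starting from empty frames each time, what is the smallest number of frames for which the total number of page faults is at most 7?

3

f=1: 20 faults
f=2: 8 faults
f=3: 7 faults
f=4: 7 faults
f=5: 7 faults
f=6: 7 faults
f=7: 7 faults
Smallest f with faults ≤ 7 is 3.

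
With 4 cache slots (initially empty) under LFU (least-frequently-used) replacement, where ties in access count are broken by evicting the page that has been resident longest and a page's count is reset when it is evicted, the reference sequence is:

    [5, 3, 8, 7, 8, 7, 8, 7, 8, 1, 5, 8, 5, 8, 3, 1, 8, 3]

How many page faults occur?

5 -> miss, frames {5}
3 -> miss, frames {5,3}
8 -> miss, frames {5,3,8}
7 -> miss, frames {5,3,8,7}
8 -> hit
7 -> hit
8 -> hit
7 -> hit
8 -> hit
1 -> miss, evict 5, frames {3,8,7,1}
5 -> miss, evict 3, frames {8,7,1,5}
8 -> hit
5 -> hit
8 -> hit
3 -> miss, evict 1, frames {8,7,5,3}
1 -> miss, evict 3, frames {8,7,5,1}
8 -> hit
3 -> miss, evict 1, frames {8,7,5,3}
Page faults: 9.

9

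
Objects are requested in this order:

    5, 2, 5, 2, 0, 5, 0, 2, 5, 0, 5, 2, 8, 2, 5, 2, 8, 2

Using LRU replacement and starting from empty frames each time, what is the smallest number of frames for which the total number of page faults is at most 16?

f=1: 18 faults
f=2: 11 faults
f=3: 4 faults
f=4: 4 faults
Smallest f with faults ≤ 16 is 2.

2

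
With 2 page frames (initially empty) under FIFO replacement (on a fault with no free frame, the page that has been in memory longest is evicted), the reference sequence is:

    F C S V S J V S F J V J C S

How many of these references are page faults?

11

F: miss, frames [F]
C: miss, frames [F, C]
S: miss, evict F, frames [C, S]
V: miss, evict C, frames [S, V]
S: hit
J: miss, evict S, frames [V, J]
V: hit
S: miss, evict V, frames [J, S]
F: miss, evict J, frames [S, F]
J: miss, evict S, frames [F, J]
V: miss, evict F, frames [J, V]
J: hit
C: miss, evict J, frames [V, C]
S: miss, evict V, frames [C, S]
Page faults: 11.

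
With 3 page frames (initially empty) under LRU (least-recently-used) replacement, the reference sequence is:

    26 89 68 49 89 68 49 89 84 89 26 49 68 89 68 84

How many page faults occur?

26 → miss, frames [26]
89 → miss, frames [26, 89]
68 → miss, frames [26, 89, 68]
49 → miss, evict 26, frames [89, 68, 49]
89 → hit
68 → hit
49 → hit
89 → hit
84 → miss, evict 68, frames [49, 89, 84]
89 → hit
26 → miss, evict 49, frames [84, 89, 26]
49 → miss, evict 84, frames [89, 26, 49]
68 → miss, evict 89, frames [26, 49, 68]
89 → miss, evict 26, frames [49, 68, 89]
68 → hit
84 → miss, evict 49, frames [89, 68, 84]
Page faults: 10.

10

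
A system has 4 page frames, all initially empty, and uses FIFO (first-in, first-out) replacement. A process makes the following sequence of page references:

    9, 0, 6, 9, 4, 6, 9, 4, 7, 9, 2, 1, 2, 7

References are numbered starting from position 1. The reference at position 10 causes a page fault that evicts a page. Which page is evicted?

pos 1: 9 → fault, frames [9]
pos 2: 0 → fault, frames [9, 0]
pos 3: 6 → fault, frames [9, 0, 6]
pos 4: 9 → hit
pos 5: 4 → fault, frames [9, 0, 6, 4]
pos 6: 6 → hit
pos 7: 9 → hit
pos 8: 4 → hit
pos 9: 7 → fault, evict 9, frames [0, 6, 4, 7]
pos 10: 9 → fault, evict 0, frames [6, 4, 7, 9]
At position 10, page 0 is evicted.

0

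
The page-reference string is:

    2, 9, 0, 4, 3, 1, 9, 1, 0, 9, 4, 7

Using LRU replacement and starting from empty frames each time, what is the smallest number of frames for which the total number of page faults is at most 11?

f=1: 12 faults
f=2: 11 faults
f=3: 10 faults
f=4: 10 faults
f=5: 7 faults
f=6: 7 faults
f=7: 7 faults
Smallest f with faults ≤ 11 is 2.

2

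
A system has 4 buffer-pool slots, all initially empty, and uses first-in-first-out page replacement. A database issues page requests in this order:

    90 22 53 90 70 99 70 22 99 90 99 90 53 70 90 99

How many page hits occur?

90: fault, frames (90)
22: fault, frames (90 22)
53: fault, frames (90 22 53)
90: hit
70: fault, frames (90 22 53 70)
99: fault, evict 90, frames (22 53 70 99)
70: hit
22: hit
99: hit
90: fault, evict 22, frames (53 70 99 90)
99: hit
90: hit
53: hit
70: hit
90: hit
99: hit
Hits: 10.

10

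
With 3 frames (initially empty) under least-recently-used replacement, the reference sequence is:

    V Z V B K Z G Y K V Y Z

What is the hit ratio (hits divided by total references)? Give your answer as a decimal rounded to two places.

0.17

V → miss, frames {V}
Z → miss, frames {V,Z}
V → hit
B → miss, frames {Z,V,B}
K → miss, evict Z, frames {V,B,K}
Z → miss, evict V, frames {B,K,Z}
G → miss, evict B, frames {K,Z,G}
Y → miss, evict K, frames {Z,G,Y}
K → miss, evict Z, frames {G,Y,K}
V → miss, evict G, frames {Y,K,V}
Y → hit
Z → miss, evict K, frames {V,Y,Z}
Hits: 2 of 12 references → 2/12 = 0.1667.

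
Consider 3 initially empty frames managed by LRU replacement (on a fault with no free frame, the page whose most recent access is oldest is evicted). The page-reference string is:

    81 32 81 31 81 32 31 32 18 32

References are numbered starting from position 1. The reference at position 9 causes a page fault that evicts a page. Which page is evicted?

81

pos 1: 81 → fault, frames {81}
pos 2: 32 → fault, frames {81,32}
pos 3: 81 → hit
pos 4: 31 → fault, frames {32,81,31}
pos 5: 81 → hit
pos 6: 32 → hit
pos 7: 31 → hit
pos 8: 32 → hit
pos 9: 18 → fault, evict 81, frames {31,32,18}
At position 9, page 81 is evicted.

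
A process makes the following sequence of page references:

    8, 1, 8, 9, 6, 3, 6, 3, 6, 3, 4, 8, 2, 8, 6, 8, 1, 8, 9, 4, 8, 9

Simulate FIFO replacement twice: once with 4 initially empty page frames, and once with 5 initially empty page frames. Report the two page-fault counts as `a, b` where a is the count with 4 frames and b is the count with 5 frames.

4 frames: F F . F F F . . . . F F F . F . F . F F F . → 13 faults.
5 frames: F F . F F F . . . . F F F . . . F . F . . . → 10 faults.
10 < 13: adding a frame reduced faults, as is typical.

13, 10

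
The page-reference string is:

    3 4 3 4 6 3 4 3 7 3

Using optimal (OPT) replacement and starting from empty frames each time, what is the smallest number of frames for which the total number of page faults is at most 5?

2

f=1: 10 faults
f=2: 5 faults
f=3: 4 faults
f=4: 4 faults
Smallest f with faults ≤ 5 is 2.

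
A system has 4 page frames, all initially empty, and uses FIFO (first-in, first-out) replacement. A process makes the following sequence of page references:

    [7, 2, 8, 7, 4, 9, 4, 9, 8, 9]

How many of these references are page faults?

7: fault, frames [7]
2: fault, frames [7, 2]
8: fault, frames [7, 2, 8]
7: hit
4: fault, frames [7, 2, 8, 4]
9: fault, evict 7, frames [2, 8, 4, 9]
4: hit
9: hit
8: hit
9: hit
Page faults: 5.

5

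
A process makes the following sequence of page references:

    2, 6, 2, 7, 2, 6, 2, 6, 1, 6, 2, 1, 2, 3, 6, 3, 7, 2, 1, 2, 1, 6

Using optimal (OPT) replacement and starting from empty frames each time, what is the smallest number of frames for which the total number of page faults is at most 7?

f=1: 22 faults
f=2: 12 faults
f=3: 7 faults
f=4: 6 faults
f=5: 5 faults
Smallest f with faults ≤ 7 is 3.

3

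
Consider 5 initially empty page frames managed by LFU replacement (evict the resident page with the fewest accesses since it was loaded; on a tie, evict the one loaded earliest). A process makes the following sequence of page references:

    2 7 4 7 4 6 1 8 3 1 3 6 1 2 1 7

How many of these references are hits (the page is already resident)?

2: fault, frames [2]
7: fault, frames [2, 7]
4: fault, frames [2, 7, 4]
7: hit
4: hit
6: fault, frames [2, 7, 4, 6]
1: fault, frames [2, 7, 4, 6, 1]
8: fault, evict 2, frames [7, 4, 6, 1, 8]
3: fault, evict 6, frames [7, 4, 1, 8, 3]
1: hit
3: hit
6: fault, evict 8, frames [7, 4, 1, 3, 6]
1: hit
2: fault, evict 6, frames [7, 4, 1, 3, 2]
1: hit
7: hit
Hits: 7.

7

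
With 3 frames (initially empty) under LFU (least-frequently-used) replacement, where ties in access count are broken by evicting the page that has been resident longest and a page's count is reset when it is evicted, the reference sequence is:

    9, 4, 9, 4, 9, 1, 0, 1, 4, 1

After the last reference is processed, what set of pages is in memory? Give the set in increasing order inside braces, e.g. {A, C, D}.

9: fault, frames [9]
4: fault, frames [9, 4]
9: hit
4: hit
9: hit
1: fault, frames [9, 4, 1]
0: fault, evict 1, frames [9, 4, 0]
1: fault, evict 0, frames [9, 4, 1]
4: hit
1: hit

{1, 4, 9}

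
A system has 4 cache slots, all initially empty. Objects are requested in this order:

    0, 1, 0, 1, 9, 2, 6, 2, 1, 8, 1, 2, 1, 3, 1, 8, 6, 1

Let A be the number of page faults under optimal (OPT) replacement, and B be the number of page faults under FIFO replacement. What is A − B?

Under OPT: F F . . F F F . . F . . . F . . . . → 7 faults.
Under FIFO: F F . . F F F . . F F . . F . . . . → 8 faults.
A − B = 7 − 8 = -1.

-1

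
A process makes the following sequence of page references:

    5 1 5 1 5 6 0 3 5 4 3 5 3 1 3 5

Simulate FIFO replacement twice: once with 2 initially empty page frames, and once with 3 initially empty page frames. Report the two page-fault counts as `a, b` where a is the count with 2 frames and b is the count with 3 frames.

12, 10

2 frames: F F . . . F F F F F F F . F F F → 12 faults.
3 frames: F F . . . F F F F F . . . F F F → 10 faults.
10 < 12: adding a frame reduced faults, as is typical.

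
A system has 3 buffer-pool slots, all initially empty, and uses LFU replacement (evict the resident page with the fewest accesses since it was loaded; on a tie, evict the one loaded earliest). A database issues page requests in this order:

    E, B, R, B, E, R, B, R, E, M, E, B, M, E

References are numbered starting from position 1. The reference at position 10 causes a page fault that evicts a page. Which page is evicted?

E

pos 1: E -> miss, frames (E)
pos 2: B -> miss, frames (E B)
pos 3: R -> miss, frames (E B R)
pos 4: B -> hit
pos 5: E -> hit
pos 6: R -> hit
pos 7: B -> hit
pos 8: R -> hit
pos 9: E -> hit
pos 10: M -> miss, evict E, frames (B R M)
At position 10, page E is evicted.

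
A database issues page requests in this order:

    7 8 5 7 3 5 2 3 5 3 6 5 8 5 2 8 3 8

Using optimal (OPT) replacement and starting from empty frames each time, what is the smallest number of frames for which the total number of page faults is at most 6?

f=1: 18 faults
f=2: 10 faults
f=3: 8 faults
f=4: 7 faults
f=5: 6 faults
f=6: 6 faults
Smallest f with faults ≤ 6 is 5.

5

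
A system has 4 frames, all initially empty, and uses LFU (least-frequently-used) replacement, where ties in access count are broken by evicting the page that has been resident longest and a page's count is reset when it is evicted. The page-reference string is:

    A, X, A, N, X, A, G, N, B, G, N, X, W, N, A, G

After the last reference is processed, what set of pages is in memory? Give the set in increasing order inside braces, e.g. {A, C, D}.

{A, G, N, X}

A → fault, frames [A]
X → fault, frames [A, X]
A → hit
N → fault, frames [A, X, N]
X → hit
A → hit
G → fault, frames [A, X, N, G]
N → hit
B → fault, evict G, frames [A, X, N, B]
G → fault, evict B, frames [A, X, N, G]
N → hit
X → hit
W → fault, evict G, frames [A, X, N, W]
N → hit
A → hit
G → fault, evict W, frames [A, X, N, G]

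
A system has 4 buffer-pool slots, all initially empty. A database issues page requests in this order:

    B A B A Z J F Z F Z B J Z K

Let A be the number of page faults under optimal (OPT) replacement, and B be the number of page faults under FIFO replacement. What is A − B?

-1

Under OPT: F F . . F F F . . . . . . F → 6 faults.
Under FIFO: F F . . F F F . . . F . . F → 7 faults.
A − B = 6 − 7 = -1.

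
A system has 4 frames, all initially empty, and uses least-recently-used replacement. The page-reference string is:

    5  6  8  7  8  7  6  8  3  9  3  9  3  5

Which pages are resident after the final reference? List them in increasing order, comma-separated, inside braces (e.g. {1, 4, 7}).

5 -> fault, frames (5)
6 -> fault, frames (5 6)
8 -> fault, frames (5 6 8)
7 -> fault, frames (5 6 8 7)
8 -> hit
7 -> hit
6 -> hit
8 -> hit
3 -> fault, evict 5, frames (7 6 8 3)
9 -> fault, evict 7, frames (6 8 3 9)
3 -> hit
9 -> hit
3 -> hit
5 -> fault, evict 6, frames (8 9 3 5)

{3, 5, 8, 9}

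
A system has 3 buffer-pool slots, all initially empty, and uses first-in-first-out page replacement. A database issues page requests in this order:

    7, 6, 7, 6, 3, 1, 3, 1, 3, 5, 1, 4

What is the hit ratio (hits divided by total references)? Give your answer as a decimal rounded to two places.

0.50

7 -> fault, frames [7]
6 -> fault, frames [7, 6]
7 -> hit
6 -> hit
3 -> fault, frames [7, 6, 3]
1 -> fault, evict 7, frames [6, 3, 1]
3 -> hit
1 -> hit
3 -> hit
5 -> fault, evict 6, frames [3, 1, 5]
1 -> hit
4 -> fault, evict 3, frames [1, 5, 4]
Hits: 6 of 12 references → 6/12 = 0.5000.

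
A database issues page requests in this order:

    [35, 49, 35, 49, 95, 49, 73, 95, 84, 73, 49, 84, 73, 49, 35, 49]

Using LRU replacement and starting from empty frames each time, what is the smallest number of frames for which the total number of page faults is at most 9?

3

f=1: 16 faults
f=2: 12 faults
f=3: 7 faults
f=4: 6 faults
f=5: 5 faults
Smallest f with faults ≤ 9 is 3.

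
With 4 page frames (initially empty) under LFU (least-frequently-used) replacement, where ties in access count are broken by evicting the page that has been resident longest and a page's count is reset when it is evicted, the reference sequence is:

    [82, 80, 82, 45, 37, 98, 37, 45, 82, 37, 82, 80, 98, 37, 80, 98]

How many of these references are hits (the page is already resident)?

7

82: fault, frames [82]
80: fault, frames [82, 80]
82: hit
45: fault, frames [82, 80, 45]
37: fault, frames [82, 80, 45, 37]
98: fault, evict 80, frames [82, 45, 37, 98]
37: hit
45: hit
82: hit
37: hit
82: hit
80: fault, evict 98, frames [82, 45, 37, 80]
98: fault, evict 80, frames [82, 45, 37, 98]
37: hit
80: fault, evict 98, frames [82, 45, 37, 80]
98: fault, evict 80, frames [82, 45, 37, 98]
Hits: 7.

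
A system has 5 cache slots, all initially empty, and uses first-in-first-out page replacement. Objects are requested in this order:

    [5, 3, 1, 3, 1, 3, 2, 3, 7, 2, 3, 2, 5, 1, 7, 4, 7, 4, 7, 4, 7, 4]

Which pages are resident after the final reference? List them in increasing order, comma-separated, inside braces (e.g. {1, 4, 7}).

{1, 2, 3, 4, 7}

5 -> miss, frames {5}
3 -> miss, frames {5,3}
1 -> miss, frames {5,3,1}
3 -> hit
1 -> hit
3 -> hit
2 -> miss, frames {5,3,1,2}
3 -> hit
7 -> miss, frames {5,3,1,2,7}
2 -> hit
3 -> hit
2 -> hit
5 -> hit
1 -> hit
7 -> hit
4 -> miss, evict 5, frames {3,1,2,7,4}
7 -> hit
4 -> hit
7 -> hit
4 -> hit
7 -> hit
4 -> hit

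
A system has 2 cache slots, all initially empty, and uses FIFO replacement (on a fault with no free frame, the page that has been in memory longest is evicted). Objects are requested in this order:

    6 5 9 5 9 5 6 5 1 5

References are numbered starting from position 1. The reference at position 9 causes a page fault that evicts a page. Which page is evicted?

6

pos 1: 6 -> fault, frames (6)
pos 2: 5 -> fault, frames (6 5)
pos 3: 9 -> fault, evict 6, frames (5 9)
pos 4: 5 -> hit
pos 5: 9 -> hit
pos 6: 5 -> hit
pos 7: 6 -> fault, evict 5, frames (9 6)
pos 8: 5 -> fault, evict 9, frames (6 5)
pos 9: 1 -> fault, evict 6, frames (5 1)
At position 9, page 6 is evicted.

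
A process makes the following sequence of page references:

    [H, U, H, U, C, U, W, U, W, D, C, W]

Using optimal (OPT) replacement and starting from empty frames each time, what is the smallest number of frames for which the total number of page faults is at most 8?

2

f=1: 12 faults
f=2: 6 faults
f=3: 5 faults
f=4: 5 faults
f=5: 5 faults
Smallest f with faults ≤ 8 is 2.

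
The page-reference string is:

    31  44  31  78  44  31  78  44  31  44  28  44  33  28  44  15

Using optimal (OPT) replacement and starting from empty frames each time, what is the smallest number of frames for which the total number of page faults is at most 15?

2

f=1: 16 faults
f=2: 9 faults
f=3: 6 faults
f=4: 6 faults
f=5: 6 faults
f=6: 6 faults
Smallest f with faults ≤ 15 is 2.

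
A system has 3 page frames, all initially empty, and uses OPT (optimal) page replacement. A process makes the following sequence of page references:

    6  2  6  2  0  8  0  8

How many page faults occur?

6 -> fault, frames [6]
2 -> fault, frames [6, 2]
6 -> hit
2 -> hit
0 -> fault, frames [6, 2, 0]
8 -> fault, evict 2, frames [6, 0, 8]
0 -> hit
8 -> hit
Page faults: 4.

4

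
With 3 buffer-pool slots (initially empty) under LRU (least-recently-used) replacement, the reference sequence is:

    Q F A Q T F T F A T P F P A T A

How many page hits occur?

6

Q → fault, frames (Q)
F → fault, frames (Q F)
A → fault, frames (Q F A)
Q → hit
T → fault, evict F, frames (A Q T)
F → fault, evict A, frames (Q T F)
T → hit
F → hit
A → fault, evict Q, frames (T F A)
T → hit
P → fault, evict F, frames (A T P)
F → fault, evict A, frames (T P F)
P → hit
A → fault, evict T, frames (F P A)
T → fault, evict F, frames (P A T)
A → hit
Hits: 6.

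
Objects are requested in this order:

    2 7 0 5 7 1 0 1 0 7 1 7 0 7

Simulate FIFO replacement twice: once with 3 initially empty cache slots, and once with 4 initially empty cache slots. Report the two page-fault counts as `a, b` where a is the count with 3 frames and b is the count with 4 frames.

3 frames: F F F F . F . . . F . . F . → 7 faults.
4 frames: F F F F . F . . . . . . . . → 5 faults.
5 < 7: adding a frame reduced faults, as is typical.

7, 5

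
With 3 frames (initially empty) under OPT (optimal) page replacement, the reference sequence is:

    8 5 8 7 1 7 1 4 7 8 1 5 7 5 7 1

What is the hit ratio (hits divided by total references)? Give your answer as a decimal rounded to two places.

0.56

8 -> fault, frames (8)
5 -> fault, frames (8 5)
8 -> hit
7 -> fault, frames (8 5 7)
1 -> fault, evict 5, frames (8 7 1)
7 -> hit
1 -> hit
4 -> fault, evict 1, frames (8 7 4)
7 -> hit
8 -> hit
1 -> fault, evict 4, frames (8 7 1)
5 -> fault, evict 8, frames (7 1 5)
7 -> hit
5 -> hit
7 -> hit
1 -> hit
Hits: 9 of 16 references → 9/16 = 0.5625.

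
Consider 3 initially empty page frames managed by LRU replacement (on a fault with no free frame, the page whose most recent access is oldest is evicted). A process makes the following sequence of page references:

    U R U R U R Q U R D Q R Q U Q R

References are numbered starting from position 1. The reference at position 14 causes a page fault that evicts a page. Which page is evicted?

pos 1: U -> fault, frames {U}
pos 2: R -> fault, frames {U,R}
pos 3: U -> hit
pos 4: R -> hit
pos 5: U -> hit
pos 6: R -> hit
pos 7: Q -> fault, frames {U,R,Q}
pos 8: U -> hit
pos 9: R -> hit
pos 10: D -> fault, evict Q, frames {U,R,D}
pos 11: Q -> fault, evict U, frames {R,D,Q}
pos 12: R -> hit
pos 13: Q -> hit
pos 14: U -> fault, evict D, frames {R,Q,U}
At position 14, page D is evicted.

D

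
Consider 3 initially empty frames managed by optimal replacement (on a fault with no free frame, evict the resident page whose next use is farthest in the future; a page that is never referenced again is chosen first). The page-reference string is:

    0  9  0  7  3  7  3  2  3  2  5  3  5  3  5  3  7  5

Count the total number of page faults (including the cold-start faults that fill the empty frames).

6

0 -> miss, frames [0]
9 -> miss, frames [0, 9]
0 -> hit
7 -> miss, frames [0, 9, 7]
3 -> miss, evict 9, frames [0, 7, 3]
7 -> hit
3 -> hit
2 -> miss, evict 0, frames [7, 3, 2]
3 -> hit
2 -> hit
5 -> miss, evict 2, frames [7, 3, 5]
3 -> hit
5 -> hit
3 -> hit
5 -> hit
3 -> hit
7 -> hit
5 -> hit
Page faults: 6.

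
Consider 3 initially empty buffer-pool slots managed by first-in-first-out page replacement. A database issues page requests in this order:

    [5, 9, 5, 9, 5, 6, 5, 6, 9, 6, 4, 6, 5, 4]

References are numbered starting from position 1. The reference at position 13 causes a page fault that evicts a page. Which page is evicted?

9

pos 1: 5: fault, frames [5]
pos 2: 9: fault, frames [5, 9]
pos 3: 5: hit
pos 4: 9: hit
pos 5: 5: hit
pos 6: 6: fault, frames [5, 9, 6]
pos 7: 5: hit
pos 8: 6: hit
pos 9: 9: hit
pos 10: 6: hit
pos 11: 4: fault, evict 5, frames [9, 6, 4]
pos 12: 6: hit
pos 13: 5: fault, evict 9, frames [6, 4, 5]
At position 13, page 9 is evicted.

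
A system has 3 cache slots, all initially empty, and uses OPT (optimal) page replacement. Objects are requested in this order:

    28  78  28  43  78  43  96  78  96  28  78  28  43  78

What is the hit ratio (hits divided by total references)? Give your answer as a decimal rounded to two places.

28 → miss, frames [28]
78 → miss, frames [28, 78]
28 → hit
43 → miss, frames [28, 78, 43]
78 → hit
43 → hit
96 → miss, evict 43, frames [28, 78, 96]
78 → hit
96 → hit
28 → hit
78 → hit
28 → hit
43 → miss, evict 96, frames [28, 78, 43]
78 → hit
Hits: 9 of 14 references → 9/14 = 0.6429.

0.64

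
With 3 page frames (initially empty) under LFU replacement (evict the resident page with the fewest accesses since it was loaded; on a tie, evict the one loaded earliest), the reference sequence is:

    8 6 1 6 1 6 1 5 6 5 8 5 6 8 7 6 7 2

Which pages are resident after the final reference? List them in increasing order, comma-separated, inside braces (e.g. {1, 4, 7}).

{1, 2, 6}

8: fault, frames [8]
6: fault, frames [8, 6]
1: fault, frames [8, 6, 1]
6: hit
1: hit
6: hit
1: hit
5: fault, evict 8, frames [6, 1, 5]
6: hit
5: hit
8: fault, evict 5, frames [6, 1, 8]
5: fault, evict 8, frames [6, 1, 5]
6: hit
8: fault, evict 5, frames [6, 1, 8]
7: fault, evict 8, frames [6, 1, 7]
6: hit
7: hit
2: fault, evict 7, frames [6, 1, 2]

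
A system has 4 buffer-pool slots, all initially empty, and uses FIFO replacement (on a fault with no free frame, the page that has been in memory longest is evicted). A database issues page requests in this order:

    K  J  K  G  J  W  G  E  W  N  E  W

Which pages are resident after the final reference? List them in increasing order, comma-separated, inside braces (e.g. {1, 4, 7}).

K -> miss, frames [K]
J -> miss, frames [K, J]
K -> hit
G -> miss, frames [K, J, G]
J -> hit
W -> miss, frames [K, J, G, W]
G -> hit
E -> miss, evict K, frames [J, G, W, E]
W -> hit
N -> miss, evict J, frames [G, W, E, N]
E -> hit
W -> hit

{E, G, N, W}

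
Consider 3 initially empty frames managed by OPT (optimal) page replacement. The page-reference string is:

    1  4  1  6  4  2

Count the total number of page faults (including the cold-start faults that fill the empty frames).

1 → fault, frames (1)
4 → fault, frames (1 4)
1 → hit
6 → fault, frames (1 4 6)
4 → hit
2 → fault, evict 6, frames (1 4 2)
Page faults: 4.

4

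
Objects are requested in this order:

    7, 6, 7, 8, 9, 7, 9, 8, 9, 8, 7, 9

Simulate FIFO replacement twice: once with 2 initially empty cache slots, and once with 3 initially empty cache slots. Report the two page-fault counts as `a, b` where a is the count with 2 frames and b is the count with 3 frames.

8, 5

2 frames: F F . F F F . F F . F . → 8 faults.
3 frames: F F . F F F . . . . . . → 5 faults.
5 < 8: adding a frame reduced faults, as is typical.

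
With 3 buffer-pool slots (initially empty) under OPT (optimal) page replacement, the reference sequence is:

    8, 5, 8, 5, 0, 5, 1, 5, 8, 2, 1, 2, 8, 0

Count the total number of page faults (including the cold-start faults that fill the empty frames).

8 → miss, frames [8]
5 → miss, frames [8, 5]
8 → hit
5 → hit
0 → miss, frames [8, 5, 0]
5 → hit
1 → miss, evict 0, frames [8, 5, 1]
5 → hit
8 → hit
2 → miss, evict 5, frames [8, 1, 2]
1 → hit
2 → hit
8 → hit
0 → miss, evict 2, frames [8, 1, 0]
Page faults: 6.

6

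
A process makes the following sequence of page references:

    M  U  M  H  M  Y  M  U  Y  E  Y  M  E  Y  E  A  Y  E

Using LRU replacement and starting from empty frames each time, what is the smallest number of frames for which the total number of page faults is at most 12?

f=1: 18 faults
f=2: 13 faults
f=3: 8 faults
f=4: 6 faults
f=5: 6 faults
f=6: 6 faults
Smallest f with faults ≤ 12 is 3.

3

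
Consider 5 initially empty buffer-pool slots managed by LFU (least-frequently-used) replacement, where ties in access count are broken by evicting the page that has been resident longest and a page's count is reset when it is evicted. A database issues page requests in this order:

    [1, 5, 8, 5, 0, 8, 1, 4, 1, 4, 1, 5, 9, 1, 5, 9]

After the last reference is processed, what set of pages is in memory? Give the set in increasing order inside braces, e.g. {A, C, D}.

1 -> miss, frames {1}
5 -> miss, frames {1,5}
8 -> miss, frames {1,5,8}
5 -> hit
0 -> miss, frames {1,5,8,0}
8 -> hit
1 -> hit
4 -> miss, frames {1,5,8,0,4}
1 -> hit
4 -> hit
1 -> hit
5 -> hit
9 -> miss, evict 0, frames {1,5,8,4,9}
1 -> hit
5 -> hit
9 -> hit

{1, 4, 5, 8, 9}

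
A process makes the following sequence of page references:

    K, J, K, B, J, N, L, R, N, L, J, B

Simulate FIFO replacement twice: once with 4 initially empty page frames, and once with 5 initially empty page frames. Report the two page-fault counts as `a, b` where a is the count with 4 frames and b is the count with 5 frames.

4 frames: F F . F . F F F . . F F → 8 faults.
5 frames: F F . F . F F F . . . . → 6 faults.
6 < 8: adding a frame reduced faults, as is typical.

8, 6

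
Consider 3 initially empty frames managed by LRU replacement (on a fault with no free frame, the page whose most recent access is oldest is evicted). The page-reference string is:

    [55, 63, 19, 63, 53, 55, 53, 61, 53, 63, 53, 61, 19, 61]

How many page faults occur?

55 → miss, frames {55}
63 → miss, frames {55,63}
19 → miss, frames {55,63,19}
63 → hit
53 → miss, evict 55, frames {19,63,53}
55 → miss, evict 19, frames {63,53,55}
53 → hit
61 → miss, evict 63, frames {55,53,61}
53 → hit
63 → miss, evict 55, frames {61,53,63}
53 → hit
61 → hit
19 → miss, evict 63, frames {53,61,19}
61 → hit
Page faults: 8.

8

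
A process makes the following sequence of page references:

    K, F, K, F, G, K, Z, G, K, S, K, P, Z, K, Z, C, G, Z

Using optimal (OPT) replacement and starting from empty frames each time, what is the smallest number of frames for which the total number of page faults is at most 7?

4

f=1: 18 faults
f=2: 10 faults
f=3: 8 faults
f=4: 7 faults
f=5: 7 faults
f=6: 7 faults
f=7: 7 faults
Smallest f with faults ≤ 7 is 4.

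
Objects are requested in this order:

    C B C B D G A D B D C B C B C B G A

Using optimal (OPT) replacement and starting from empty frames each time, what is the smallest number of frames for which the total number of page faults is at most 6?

f=1: 18 faults
f=2: 9 faults
f=3: 7 faults
f=4: 6 faults
f=5: 5 faults
Smallest f with faults ≤ 6 is 4.

4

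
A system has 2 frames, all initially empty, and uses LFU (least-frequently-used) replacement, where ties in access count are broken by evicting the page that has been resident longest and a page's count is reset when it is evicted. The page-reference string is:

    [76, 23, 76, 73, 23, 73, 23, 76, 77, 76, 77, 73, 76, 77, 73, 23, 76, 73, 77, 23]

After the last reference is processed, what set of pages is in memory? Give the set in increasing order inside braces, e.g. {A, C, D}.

{23, 76}

76 → miss, frames (76)
23 → miss, frames (76 23)
76 → hit
73 → miss, evict 23, frames (76 73)
23 → miss, evict 73, frames (76 23)
73 → miss, evict 23, frames (76 73)
23 → miss, evict 73, frames (76 23)
76 → hit
77 → miss, evict 23, frames (76 77)
76 → hit
77 → hit
73 → miss, evict 77, frames (76 73)
76 → hit
77 → miss, evict 73, frames (76 77)
73 → miss, evict 77, frames (76 73)
23 → miss, evict 73, frames (76 23)
76 → hit
73 → miss, evict 23, frames (76 73)
77 → miss, evict 73, frames (76 77)
23 → miss, evict 77, frames (76 23)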